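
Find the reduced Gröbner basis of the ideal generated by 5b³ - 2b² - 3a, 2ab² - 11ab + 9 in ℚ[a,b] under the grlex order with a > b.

G = {ab² - 11/2ab + 9/2, b³ - ⅖b² - ⅗a, a² - 187/4ab + 15/2b + 153/4}

The reduced Gröbner basis is the canonical form of the ideal for this ordering.

f_1 = 5b³ - 2b² - 3a, LT = b³.
f_2 = 2ab² - 11ab + 9, LT = ab².

S(f_1,f_2): lcm = ab³. S = 51/10ab² - ⅗a² - 9/2b.
  leading term ab²: subtract (51/20)·f_2 from 51/10ab² - ⅗a² - 9/2b → -⅗a² + 561/20ab - 9/2b - 459/20
  leading term a²: no divisor's leading term divides it; move -⅗a² to the remainder.
  leading term ab: no divisor's leading term divides it; move 561/20ab to the remainder.
  leading term b: no divisor's leading term divides it; move -9/2b to the remainder.
  leading term 1: no divisor's leading term divides it; move -459/20 to the remainder.
  remainder -⅗a² + 561/20ab - 9/2b - 459/20 ≠ 0; add g_3 = -⅗a² + 561/20ab - 9/2b - 459/20 to the basis.

The other S-polynomials (S(f_1,g_3), S(f_2,g_3)) all reduce to 0 modulo the current basis, so we have a Gröbner basis.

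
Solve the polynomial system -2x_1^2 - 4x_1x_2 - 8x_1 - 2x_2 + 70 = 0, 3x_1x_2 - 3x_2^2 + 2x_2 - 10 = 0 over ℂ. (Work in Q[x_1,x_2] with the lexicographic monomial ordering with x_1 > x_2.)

Compute a lex Gröbner basis by Buchberger's algorithm.
f_1 = -2x_1^2 - 4x_1x_2 - 8x_1 - 2x_2 + 70, LT = x_1^2.
f_2 = 3x_1x_2 - 3x_2^2 + 2x_2 - 10, LT = x_1x_2.

S(f_1,f_2): lcm = x_1^2x_2. S = 3x_1x_2^2 + 10/3x_1x_2 + 10/3x_1 + x_2^2 - 35x_2.
  leading term x_1x_2^2: subtract (x_2)·f_2 from 3x_1x_2^2 + 10/3x_1x_2 + 10/3x_1 + x_2^2 - 35x_2 → 10/3x_1x_2 + 10/3x_1 + 3x_2^3 - x_2^2 - 25x_2
  leading term x_1x_2: subtract (10/9)·f_2 from 10/3x_1x_2 + 10/3x_1 + 3x_2^3 - x_2^2 - 25x_2 → 10/3x_1 + 3x_2^3 + 7/3x_2^2 - 245/9x_2 + 100/9
  leading term x_1: no divisor's leading term divides it; move 10/3x_1 to the remainder.
  leading term x_2^3: no divisor's leading term divides it; move 3x_2^3 to the remainder.
  leading term x_2^2: no divisor's leading term divides it; move 7/3x_2^2 to the remainder.
  leading term x_2: no divisor's leading term divides it; move -245/9x_2 to the remainder.
  leading term 1: no divisor's leading term divides it; move 100/9 to the remainder.
  remainder 10/3x_1 + 3x_2^3 + 7/3x_2^2 - 245/9x_2 + 100/9 ≠ 0; add h_3 = 10/3x_1 + 3x_2^3 + 7/3x_2^2 - 245/9x_2 + 100/9 to the basis.

S(f_1,h_3): lcm = x_1^2. S = -9/10x_1x_2^3 - 7/10x_1x_2^2 + 61/6x_1x_2 + 2/3x_1 + x_2 - 35.
  leading term x_1x_2^3: subtract (-3/10x_2^2)·f_2 from -9/10x_1x_2^3 - 7/10x_1x_2^2 + 61/6x_1x_2 + 2/3x_1 + x_2 - 35 → -7/10x_1x_2^2 + 61/6x_1x_2 + 2/3x_1 - 9/10x_2^4 + 3/5x_2^3 - 3x_2^2 + x_2 - 35
  leading term x_1x_2^2: subtract (-7/30x_2)·f_2 from -7/10x_1x_2^2 + 61/6x_1x_2 + 2/3x_1 - 9/10x_2^4 + 3/5x_2^3 - 3x_2^2 + x_2 - 35 → 61/6x_1x_2 + 2/3x_1 - 9/10x_2^4 - 1/10x_2^3 - 38/15x_2^2 - 4/3x_2 - 35
  leading term x_1x_2: subtract (61/18)·f_2 from 61/6x_1x_2 + 2/3x_1 - 9/10x_2^4 - 1/10x_2^3 - 38/15x_2^2 - 4/3x_2 - 35 → 2/3x_1 - 9/10x_2^4 - 1/10x_2^3 + 229/30x_2^2 - 73/9x_2 - 10/9
  leading term x_1: subtract (1/5)·h_3 from 2/3x_1 - 9/10x_2^4 - 1/10x_2^3 + 229/30x_2^2 - 73/9x_2 - 10/9 → -9/10x_2^4 - 7/10x_2^3 + 43/6x_2^2 - 8/3x_2 - 10/3
  leading term x_2^4: no divisor's leading term divides it; move -9/10x_2^4 to the remainder.
  leading term x_2^3: no divisor's leading term divides it; move -7/10x_2^3 to the remainder.
  leading term x_2^2: no divisor's leading term divides it; move 43/6x_2^2 to the remainder.
  leading term x_2: no divisor's leading term divides it; move -8/3x_2 to the remainder.
  leading term 1: no divisor's leading term divides it; move -10/3 to the remainder.
  remainder -9/10x_2^4 - 7/10x_2^3 + 43/6x_2^2 - 8/3x_2 - 10/3 ≠ 0; add h_4 = -9/10x_2^4 - 7/10x_2^3 + 43/6x_2^2 - 8/3x_2 - 10/3 to the basis.

S(f_2,h_3): lcm = x_1x_2. S = -9/10x_2^4 - 7/10x_2^3 + 43/6x_2^2 - 8/3x_2 - 10/3.
  leading term x_2^4: subtract (1)·h_4 from -9/10x_2^4 - 7/10x_2^3 + 43/6x_2^2 - 8/3x_2 - 10/3 → 0
  remainder 0.

S(f_1,h_4): leading monomials are coprime, so the S-polynomial reduces to 0 (Buchberger's first criterion).
S(f_2,h_4): lcm = x_1x_2^4. S = -7/9x_1x_2^3 + 215/27x_1x_2^2 - 80/27x_1x_2 - 100/27x_1 - x_2^5 + 2/3x_2^4 - 10/3x_2^3.
  leading term x_1x_2^3: subtract (-7/27x_2^2)·f_2 from -7/9x_1x_2^3 + 215/27x_1x_2^2 - 80/27x_1x_2 - 100/27x_1 - x_2^5 + 2/3x_2^4 - 10/3x_2^3 → 215/27x_1x_2^2 - 80/27x_1x_2 - 100/27x_1 - x_2^5 - 1/9x_2^4 - 76/27x_2^3 - 70/27x_2^2
  leading term x_1x_2^2: subtract (215/81x_2)·f_2 from 215/27x_1x_2^2 - 80/27x_1x_2 - 100/27x_1 - x_2^5 - 1/9x_2^4 - 76/27x_2^3 - 70/27x_2^2 → -80/27x_1x_2 - 100/27x_1 - x_2^5 - 1/9x_2^4 + 139/27x_2^3 - 640/81x_2^2 + 2150/81x_2
  leading term x_1x_2: subtract (-80/81)·f_2 from -80/27x_1x_2 - 100/27x_1 - x_2^5 - 1/9x_2^4 + 139/27x_2^3 - 640/81x_2^2 + 2150/81x_2 → -100/27x_1 - x_2^5 - 1/9x_2^4 + 139/27x_2^3 - 880/81x_2^2 + 770/27x_2 - 800/81
  leading term x_1: subtract (-10/9)·h_3 from -100/27x_1 - x_2^5 - 1/9x_2^4 + 139/27x_2^3 - 880/81x_2^2 + 770/27x_2 - 800/81 → -x_2^5 - 1/9x_2^4 + 229/27x_2^3 - 670/81x_2^2 - 140/81x_2 + 200/81
  leading term x_2^5: subtract (10/9x_2)·h_4 from -x_2^5 - 1/9x_2^4 + 229/27x_2^3 - 670/81x_2^2 - 140/81x_2 + 200/81 → 2/3x_2^4 + 14/27x_2^3 - 430/81x_2^2 + 160/81x_2 + 200/81
  leading term x_2^4: subtract (-20/27)·h_4 from 2/3x_2^4 + 14/27x_2^3 - 430/81x_2^2 + 160/81x_2 + 200/81 → 0
  remainder 0.

S(h_3,h_4): leading monomials are coprime, so the S-polynomial reduces to 0 (Buchberger's first criterion).
Every S-polynomial of the final basis reduces to 0, so we have a Gröbner basis.
Inter-reduce: drop elements whose leading term is divisible by another's, tail-reduce, and make monic.
Reduced Gröbner basis: {x_1 + 9/10x_2^3 + 7/10x_2^2 - 49/6x_2 + 10/3, x_2^4 + 7/9x_2^3 - 215/27x_2^2 + 80/27x_2 + 100/27}.

Elimination: the polynomial x_2^4 + 7/9x_2^3 - 215/27x_2^2 + 80/27x_2 + 100/27 lies in the elimination ideal for x_2, so x_2 ∈ {-10/3, 2, 5/18 - sqrt(205)/18, 5/18 + sqrt(205)/18}. For each such x_2, the remaining basis elements (now univariate) give the rest of the solution.
  x_2 = -10/3: the earlier basis element becomes x_1 + 5 = 0, giving x_1 = -5 — point (-5, -10/3).
  x_2 = 2: the earlier basis element becomes x_1 - 3 = 0, giving x_1 = 3 — point (3, 2).
  x_2 = 5/18 - sqrt(205)/18: the earlier basis element becomes x_1 + 37/18 + 7*sqrt(205)/18 = 0, giving x_1 = -7*sqrt(205)/18 - 37/18 — point (-7*sqrt(205)/18 - 37/18, 5/18 - sqrt(205)/18).
  x_2 = 5/18 + sqrt(205)/18: the earlier basis element becomes x_1 - 7*sqrt(205)/18 + 37/18 = 0, giving x_1 = -37/18 + 7*sqrt(205)/18 — point (-37/18 + 7*sqrt(205)/18, 5/18 + sqrt(205)/18).
Check: every point annihilates each of the original generators.

{(-5, -10/3), (3, 2), (-7*sqrt(205)/18 - 37/18, 5/18 - sqrt(205)/18), (-37/18 + 7*sqrt(205)/18, 5/18 + sqrt(205)/18)}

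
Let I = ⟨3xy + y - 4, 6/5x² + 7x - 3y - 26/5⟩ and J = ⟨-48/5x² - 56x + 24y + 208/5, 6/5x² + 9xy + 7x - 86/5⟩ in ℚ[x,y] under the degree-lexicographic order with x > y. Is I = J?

Yes, the ideals are equal.

For a fixed monomial order, each ideal has a unique reduced Gröbner basis; comparing bases decides equality.
Buchberger on the first generating set:
f_1 = 3xy + y - 4, LT = xy.
f_2 = 6/5x² + 7x - 3y - 26/5, LT = x².

S(f_1,f_2): lcm = x²y. S = -11/2xy + 5/2y² - 4/3x + 13/3y.
  leading term xy: subtract (-11/6)·f_1 from -11/2xy + 5/2y² - 4/3x + 13/3y → 5/2y² - 4/3x + 37/6y - 22/3
  leading term y²: no divisor's leading term divides it; move 5/2y² to the remainder.
  leading term x: no divisor's leading term divides it; move -4/3x to the remainder.
  leading term y: no divisor's leading term divides it; move 37/6y to the remainder.
  leading term 1: no divisor's leading term divides it; move -22/3 to the remainder.
  remainder 5/2y² - 4/3x + 37/6y - 22/3 ≠ 0; add g_3 = 5/2y² - 4/3x + 37/6y - 22/3 to the basis.

The other S-polynomials (S(f_1,g_3), S(f_2,g_3)) all reduce to 0 modulo the current basis, so we have a Gröbner basis.
Inter-reduce: drop elements whose leading term is divisible by another's, tail-reduce, and make monic.
Reduced Gröbner basis: {x² + 35/6x - 5/2y - 13/3, xy + ⅓y - 4/3, y² - 8/15x + 37/15y - 44/15}.

Buchberger on the second generating set:
h_1 = -48/5x² - 56x + 24y + 208/5, LT = x².
h_2 = 6/5x² + 9xy + 7x - 86/5, LT = x².

S(h_1,h_2): lcm = x². S = -15/2xy - 5/2y + 10.
  leading term xy: no divisor's leading term divides it; move -15/2xy to the remainder.
  leading term y: no divisor's leading term divides it; move -5/2y to the remainder.
  leading term 1: no divisor's leading term divides it; move 10 to the remainder.
  remainder -15/2xy - 5/2y + 10 ≠ 0; add k_3 = -15/2xy - 5/2y + 10 to the basis.

S(h_1,k_3): lcm = x²y. S = 11/2xy - 5/2y² + 4/3x - 13/3y.
  leading term xy: subtract (-11/15)·k_3 from 11/2xy - 5/2y² + 4/3x - 13/3y → -5/2y² + 4/3x - 37/6y + 22/3
  leading term y²: no divisor's leading term divides it; move -5/2y² to the remainder.
  leading term x: no divisor's leading term divides it; move 4/3x to the remainder.
  leading term y: no divisor's leading term divides it; move -37/6y to the remainder.
  leading term 1: no divisor's leading term divides it; move 22/3 to the remainder.
  remainder -5/2y² + 4/3x - 37/6y + 22/3 ≠ 0; add k_4 = -5/2y² + 4/3x - 37/6y + 22/3 to the basis.

The other S-polynomials (S(h_2,k_3), S(h_1,k_4), S(h_2,k_4), S(k_3,k_4)) all reduce to 0 modulo the current basis, so we have a Gröbner basis.
Inter-reduce: drop elements whose leading term is divisible by another's, tail-reduce, and make monic.
Reduced Gröbner basis: {x² + 35/6x - 5/2y - 13/3, xy + ⅓y - 4/3, y² - 8/15x + 37/15y - 44/15}.

The two bases agree; hence the ideals are identical.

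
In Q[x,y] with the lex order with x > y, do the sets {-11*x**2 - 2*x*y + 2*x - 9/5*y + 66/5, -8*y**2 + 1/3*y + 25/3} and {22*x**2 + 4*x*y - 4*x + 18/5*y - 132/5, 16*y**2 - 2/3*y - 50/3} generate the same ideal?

Yes, the ideals are equal.

Two ideals are equal iff their reduced Gröbner bases coincide (the reduced basis is unique for a fixed ordering).
Buchberger on the first generating set:
f_1 = -11*x**2 - 2*x*y + 2*x - 9/5*y + 66/5, LT = x**2.
f_2 = -8*y**2 + 1/3*y + 25/3, LT = y**2.

The S-polynomials (S(f_1,f_2)) all reduce to 0 modulo the current basis, so we have a Gröbner basis.
Inter-reduce: drop elements whose leading term is divisible by another's, tail-reduce, and make monic.
Reduced Gröbner basis: {x**2 + 2/11*x*y - 2/11*x + 9/55*y - 6/5, y**2 - 1/24*y - 25/24}.

Buchberger on the second generating set:
h_1 = 22*x**2 + 4*x*y - 4*x + 18/5*y - 132/5, LT = x**2.
h_2 = 16*y**2 - 2/3*y - 50/3, LT = y**2.

The S-polynomials (S(h_1,h_2)) all reduce to 0 modulo the current basis, so we have a Gröbner basis.
Inter-reduce: drop elements whose leading term is divisible by another's, tail-reduce, and make monic.
Reduced Gröbner basis: {x**2 + 2/11*x*y - 2/11*x + 9/55*y - 6/5, y**2 - 1/24*y - 25/24}.

The two bases agree; hence the ideals are identical.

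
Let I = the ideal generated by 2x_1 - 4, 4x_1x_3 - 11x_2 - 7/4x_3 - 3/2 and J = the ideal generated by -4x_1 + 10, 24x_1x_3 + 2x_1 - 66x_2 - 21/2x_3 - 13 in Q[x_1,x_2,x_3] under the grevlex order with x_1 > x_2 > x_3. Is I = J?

No, the ideals differ.

Two ideals are equal iff their reduced Gröbner bases coincide (the reduced basis is unique for a fixed ordering).
Buchberger on the first generating set:
f_1 = 2x_1 - 4, LT = x_1.
f_2 = 4x_1x_3 - 11x_2 - 7/4x_3 - 3/2, LT = x_1x_3.

S(f_1,f_2): lcm = x_1x_3. S = 11/4x_2 - 25/16x_3 + 3/8.
  leading term x_2: no divisor's leading term divides it; move 11/4x_2 to the remainder.
  leading term x_3: no divisor's leading term divides it; move -25/16x_3 to the remainder.
  leading term 1: no divisor's leading term divides it; move 3/8 to the remainder.
  remainder 11/4x_2 - 25/16x_3 + 3/8 ≠ 0; add g_3 = 11/4x_2 - 25/16x_3 + 3/8 to the basis.

The other S-polynomials (S(f_1,g_3), S(f_2,g_3)) all reduce to 0 modulo the current basis, so we have a Gröbner basis.
Inter-reduce: drop elements whose leading term is divisible by another's, tail-reduce, and make monic.
Reduced Gröbner basis: {x_1 - 2, x_2 - 25/44x_3 + 3/22}.

Buchberger on the second generating set:
h_1 = -4x_1 + 10, LT = x_1.
h_2 = 24x_1x_3 + 2x_1 - 66x_2 - 21/2x_3 - 13, LT = x_1x_3.

S(h_1,h_2): lcm = x_1x_3. S = -1/12x_1 + 11/4x_2 - 33/16x_3 + 13/24.
  leading term x_1: subtract (1/48)·h_1 from -1/12x_1 + 11/4x_2 - 33/16x_3 + 13/24 → 11/4x_2 - 33/16x_3 + 1/3
  leading term x_2: no divisor's leading term divides it; move 11/4x_2 to the remainder.
  leading term x_3: no divisor's leading term divides it; move -33/16x_3 to the remainder.
  leading term 1: no divisor's leading term divides it; move 1/3 to the remainder.
  remainder 11/4x_2 - 33/16x_3 + 1/3 ≠ 0; add k_3 = 11/4x_2 - 33/16x_3 + 1/3 to the basis.

The other S-polynomials (S(h_1,k_3), S(h_2,k_3)) all reduce to 0 modulo the current basis, so we have a Gröbner basis.
Inter-reduce: drop elements whose leading term is divisible by another's, tail-reduce, and make monic.
Reduced Gröbner basis: {x_1 - 5/2, x_2 - 3/4x_3 + 4/33}.

The bases are distinct; the ideals are different.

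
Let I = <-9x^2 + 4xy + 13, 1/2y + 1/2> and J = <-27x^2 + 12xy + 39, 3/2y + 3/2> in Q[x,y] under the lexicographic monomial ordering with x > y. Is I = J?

Two ideals are equal iff their reduced Gröbner bases coincide (the reduced basis is unique for a fixed ordering).
Buchberger on the first generating set:
f_1 = -9x^2 + 4xy + 13, LT = x^2.
f_2 = 1/2y + 1/2, LT = y.

S(f_1,f_2): leading monomials are coprime, so the S-polynomial reduces to 0 (Buchberger's first criterion).
Every S-polynomial of the final basis reduces to 0, so we have a Gröbner basis.
Inter-reduce: drop elements whose leading term is divisible by another's, tail-reduce, and make monic.
Reduced Gröbner basis: {x^2 + 4/9x - 13/9, y + 1}.

Buchberger on the second generating set:
h_1 = -27x^2 + 12xy + 39, LT = x^2.
h_2 = 3/2y + 3/2, LT = y.

S(h_1,h_2): leading monomials are coprime, so the S-polynomial reduces to 0 (Buchberger's first criterion).
Every S-polynomial of the final basis reduces to 0, so we have a Gröbner basis.
Inter-reduce: drop elements whose leading term is divisible by another's, tail-reduce, and make monic.
Reduced Gröbner basis: {x^2 + 4/9x - 13/9, y + 1}.

Same reduced basis, so the two generating sets span the same ideal.
The choice of monomial ordering does not affect the verdict — as long as both bases are computed under the same ordering, their equality decides ideal equality.

Yes, the ideals are equal.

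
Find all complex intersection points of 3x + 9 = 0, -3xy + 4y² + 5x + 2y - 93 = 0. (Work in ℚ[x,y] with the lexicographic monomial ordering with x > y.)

Compute a lex Gröbner basis by Buchberger's algorithm.
f_1 = 3x + 9, LT = x.
f_2 = -3xy + 5x + 4y² + 2y - 93, LT = xy.

S(f_1,f_2): lcm = xy. S = 5/3x + 4/3y² + 11/3y - 31.
  leading term x: subtract (5/9)·f_1 from 5/3x + 4/3y² + 11/3y - 31 → 4/3y² + 11/3y - 36
  leading term y²: no divisor's leading term divides it; move 4/3y² to the remainder.
  leading term y: no divisor's leading term divides it; move 11/3y to the remainder.
  leading term 1: no divisor's leading term divides it; move -36 to the remainder.
  remainder 4/3y² + 11/3y - 36 ≠ 0; add h_3 = 4/3y² + 11/3y - 36 to the basis.

S(f_1,h_3): leading monomials are coprime, so the S-polynomial reduces to 0 (Buchberger's first criterion).
S(f_2,h_3): lcm = xy². S = -53/12xy + 27x - 4/3y³ - ⅔y² + 31y.
  leading term xy: subtract (-53/36y)·f_1 from -53/12xy + 27x - 4/3y³ - ⅔y² + 31y → 27x - 4/3y³ - ⅔y² + 177/4y
  leading term x: subtract (9)·f_1 from 27x - 4/3y³ - ⅔y² + 177/4y → -4/3y³ - ⅔y² + 177/4y - 81
  leading term y³: subtract (-y)·h_3 from -4/3y³ - ⅔y² + 177/4y - 81 → 3y² + 33/4y - 81
  leading term y²: subtract (9/4)·h_3 from 3y² + 33/4y - 81 → 0
  remainder 0.

Every S-polynomial of the final basis reduces to 0, so we have a Gröbner basis.
Inter-reduce: drop elements whose leading term is divisible by another's, tail-reduce, and make monic.
Reduced Gröbner basis: {x + 3, y² + 11/4y - 27}.

A lex Gröbner basis eliminates variables successively. Here y² + 11/4y - 27 depends only on y, with roots {-27/4, 4}; lifting each root through the earlier basis elements recovers the full solutions.
  y = -27/4: the earlier basis element becomes x + 3 = 0, giving x = -3 — point (-3, -27/4).
  y = 4: the earlier basis element becomes x + 3 = 0, giving x = -3 — point (-3, 4).
Check: every point annihilates each of the original generators.

{(-3, -27/4), (-3, 4)}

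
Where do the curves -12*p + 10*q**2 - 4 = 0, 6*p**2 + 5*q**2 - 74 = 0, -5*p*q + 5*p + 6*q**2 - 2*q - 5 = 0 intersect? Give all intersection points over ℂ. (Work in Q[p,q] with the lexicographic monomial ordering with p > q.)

{(3, 2)}

Compute a lex Gröbner basis by Buchberger's algorithm.
f_1 = -12*p + 10*q**2 - 4, LT = p.
f_2 = 6*p**2 + 5*q**2 - 74, LT = p**2.
f_3 = -5*p*q + 5*p + 6*q**2 - 2*q - 5, LT = p*q.

S(f_1,f_2): lcm = p**2. S = -5/6*p*q**2 + 1/3*p - 5/6*q**2 + 37/3.
  leading term p*q**2: subtract (5/72*q**2)·f_1 from -5/6*p*q**2 + 1/3*p - 5/6*q**2 + 37/3 → 1/3*p - 25/36*q**4 - 5/9*q**2 + 37/3
  leading term p: subtract (-1/36)·f_1 from 1/3*p - 25/36*q**4 - 5/9*q**2 + 37/3 → -25/36*q**4 - 5/18*q**2 + 110/9
  leading term q**4: no divisor's leading term divides it; move -25/36*q**4 to the remainder.
  leading term q**2: no divisor's leading term divides it; move -5/18*q**2 to the remainder.
  leading term 1: no divisor's leading term divides it; move 110/9 to the remainder.
  remainder -25/36*q**4 - 5/18*q**2 + 110/9 ≠ 0; add h_4 = -25/36*q**4 - 5/18*q**2 + 110/9 to the basis.

S(f_1,f_3): lcm = p*q. S = p - 5/6*q**3 + 6/5*q**2 - 1/15*q - 1.
  leading term p: subtract (-1/12)·f_1 from p - 5/6*q**3 + 6/5*q**2 - 1/15*q - 1 → -5/6*q**3 + 61/30*q**2 - 1/15*q - 4/3
  leading term q**3: no divisor's leading term divides it; move -5/6*q**3 to the remainder.
  leading term q**2: no divisor's leading term divides it; move 61/30*q**2 to the remainder.
  leading term q: no divisor's leading term divides it; move -1/15*q to the remainder.
  leading term 1: no divisor's leading term divides it; move -4/3 to the remainder.
  remainder -5/6*q**3 + 61/30*q**2 - 1/15*q - 4/3 ≠ 0; add h_5 = -5/6*q**3 + 61/30*q**2 - 1/15*q - 4/3 to the basis.

S(f_2,f_3): lcm = p**2*q. S = p**2 + 6/5*p*q**2 - 2/5*p*q - p + 5/6*q**3 - 37/3*q.
  leading term p**2: subtract (-1/12*p)·f_1 from p**2 + 6/5*p*q**2 - 2/5*p*q - p + 5/6*q**3 - 37/3*q → 61/30*p*q**2 - 2/5*p*q - 4/3*p + 5/6*q**3 - 37/3*q
  leading term p*q**2: subtract (-61/360*q**2)·f_1 from 61/30*p*q**2 - 2/5*p*q - 4/3*p + 5/6*q**3 - 37/3*q → -2/5*p*q - 4/3*p + 61/36*q**4 + 5/6*q**3 - 61/90*q**2 - 37/3*q
  leading term p*q: subtract (1/30*q)·f_1 from -2/5*p*q - 4/3*p + 61/36*q**4 + 5/6*q**3 - 61/90*q**2 - 37/3*q → -4/3*p + 61/36*q**4 + 1/2*q**3 - 61/90*q**2 - 61/5*q
  leading term p: subtract (1/9)·f_1 from -4/3*p + 61/36*q**4 + 1/2*q**3 - 61/90*q**2 - 61/5*q → 61/36*q**4 + 1/2*q**3 - 161/90*q**2 - 61/5*q + 4/9
  leading term q**4: subtract (-61/25)·h_4 from 61/36*q**4 + 1/2*q**3 - 161/90*q**2 - 61/5*q + 4/9 → 1/2*q**3 - 37/15*q**2 - 61/5*q + 454/15
  leading term q**3: subtract (-3/5)·h_5 from 1/2*q**3 - 37/15*q**2 - 61/5*q + 454/15 → -187/150*q**2 - 306/25*q + 442/15
  leading term q**2: no divisor's leading term divides it; move -187/150*q**2 to the remainder.
  leading term q: no divisor's leading term divides it; move -306/25*q to the remainder.
  leading term 1: no divisor's leading term divides it; move 442/15 to the remainder.
  remainder -187/150*q**2 - 306/25*q + 442/15 ≠ 0; add h_6 = -187/150*q**2 - 306/25*q + 442/15 to the basis.

S(f_3,h_4): lcm = p*q**4. S = -p*q**3 - 2/5*p*q**2 + 88/5*p - 6/5*q**5 + 2/5*q**4 + q**3.
  leading term p*q**3: subtract (1/12*q**3)·f_1 from -p*q**3 - 2/5*p*q**2 + 88/5*p - 6/5*q**5 + 2/5*q**4 + q**3 → -2/5*p*q**2 + 88/5*p - 61/30*q**5 + 2/5*q**4 + 4/3*q**3
  leading term p*q**2: subtract (1/30*q**2)·f_1 from -2/5*p*q**2 + 88/5*p - 61/30*q**5 + 2/5*q**4 + 4/3*q**3 → 88/5*p - 61/30*q**5 + 1/15*q**4 + 4/3*q**3 + 2/15*q**2
  leading term p: subtract (-22/15)·f_1 from 88/5*p - 61/30*q**5 + 1/15*q**4 + 4/3*q**3 + 2/15*q**2 → -61/30*q**5 + 1/15*q**4 + 4/3*q**3 + 74/5*q**2 - 88/15
  leading term q**5: subtract (366/125*q)·h_4 from -61/30*q**5 + 1/15*q**4 + 4/3*q**3 + 74/5*q**2 - 88/15 → 1/15*q**4 + 161/75*q**3 + 74/5*q**2 - 2684/75*q - 88/15
  leading term q**4: subtract (-12/125)·h_4 from 1/15*q**4 + 161/75*q**3 + 74/5*q**2 - 2684/75*q - 88/15 → 161/75*q**3 + 1108/75*q**2 - 2684/75*q - 352/75
  leading term q**3: subtract (-322/125)·h_5 from 161/75*q**3 + 1108/75*q**2 - 2684/75*q - 352/75 → 12507/625*q**2 - 22474/625*q - 1016/125
  leading term q**2: subtract (-6822/425)·h_6 from 12507/625*q**2 - 22474/625*q - 1016/125 → -29054/125*q + 58108/125
  leading term q: no divisor's leading term divides it; move -29054/125*q to the remainder.
  leading term 1: no divisor's leading term divides it; move 58108/125 to the remainder.
  remainder -29054/125*q + 58108/125 ≠ 0; add h_7 = -29054/125*q + 58108/125 to the basis.

The other S-polynomials (S(f_1,h_4), S(f_2,h_4), S(f_1,h_5), S(f_2,h_5), S(f_3,h_5), S(h_4,h_5), S(f_1,h_6), S(f_2,h_6), S(f_3,h_6), S(h_4,h_6), S(h_5,h_6), S(f_1,h_7), S(f_2,h_7), S(f_3,h_7), S(h_4,h_7), S(h_5,h_7), S(h_6,h_7)) all reduce to 0 modulo the current basis, so we have a Gröbner basis.
Inter-reduce: drop elements whose leading term is divisible by another's, tail-reduce, and make monic.
Reduced Gröbner basis: {p - 3, q - 2}.

From the last basis element, q - 2 = 0, so q takes values in {2}. Each choice, substituted upward through the basis, yields the corresponding point(s) of the solution set.
  q = 2: the earlier basis element becomes p - 3 = 0, giving p = 3 — point (3, 2).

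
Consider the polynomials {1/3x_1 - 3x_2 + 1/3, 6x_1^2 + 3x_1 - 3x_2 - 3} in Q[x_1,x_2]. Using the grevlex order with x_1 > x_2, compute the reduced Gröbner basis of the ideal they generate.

This is the nonlinear analogue of row-reducing a linear system.

f_1 = 1/3x_1 - 3x_2 + 1/3, LT = x_1.
f_2 = 6x_1^2 + 3x_1 - 3x_2 - 3, LT = x_1^2.

S(f_1,f_2): lcm = x_1^2. S = -9x_1x_2 + 1/2x_1 + 1/2x_2 + 1/2.
  reduce S modulo (f_1, f_2):
  remainder -81x_2^2 + 14x_2 ≠ 0; add g_3 = -81x_2^2 + 14x_2 to the basis.

The other S-polynomials (S(f_1,g_3), S(f_2,g_3)) all reduce to 0 modulo the current basis, so we have a Gröbner basis.
Inter-reduce: drop elements whose leading term is divisible by another's, tail-reduce, and make monic.

G = {x_2^2 - 14/81x_2, x_1 - 9x_2 + 1}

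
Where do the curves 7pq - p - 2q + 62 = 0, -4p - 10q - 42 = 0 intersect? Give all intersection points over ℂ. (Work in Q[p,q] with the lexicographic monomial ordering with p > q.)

Compute a lex Gröbner basis by Buchberger's algorithm.
f_1 = 7pq - p - 2q + 62, LT = pq.
f_2 = -4p - 10q - 42, LT = p.

S(f_1,f_2): lcm = pq. S = -\tfrac{1}{7}p - \tfrac{5}{2}q^{2} - \tfrac{151}{14}q + \tfrac{62}{7}.
  leading term p: subtract (\tfrac{1}{28})·f_2 from -\tfrac{1}{7}p - \tfrac{5}{2}q^{2} - \tfrac{151}{14}q + \tfrac{62}{7} → -\tfrac{5}{2}q^{2} - \tfrac{73}{7}q + \tfrac{145}{14}
  leading term q^{2}: no divisor's leading term divides it; move -\tfrac{5}{2}q^{2} to the remainder.
  leading term q: no divisor's leading term divides it; move -\tfrac{73}{7}q to the remainder.
  leading term 1: no divisor's leading term divides it; move \tfrac{145}{14} to the remainder.
  remainder -\tfrac{5}{2}q^{2} - \tfrac{73}{7}q + \tfrac{145}{14} ≠ 0; add h_3 = -\tfrac{5}{2}q^{2} - \tfrac{73}{7}q + \tfrac{145}{14} to the basis.

The other S-polynomials (S(f_1,h_3), S(f_2,h_3)) all reduce to 0 modulo the current basis, so we have a Gröbner basis.
Inter-reduce: drop elements whose leading term is divisible by another's, tail-reduce, and make monic.
Reduced Gröbner basis: {p + \tfrac{5}{2}q + \tfrac{21}{2}, q^{2} + \tfrac{146}{35}q - \tfrac{29}{7}}.

Since the basis is lex-ordered, q^{2} + \tfrac{146}{35}q - \tfrac{29}{7} is univariate in q. Its roots are {-5, 29/35}. Back-substituting each root into the other basis elements fixes the other coordinates.
  q = -5: the earlier basis element becomes p - 2 = 0, giving p = 2 — point (2, -5).
  q = 29/35: the earlier basis element becomes p + \tfrac{88}{7} = 0, giving p = -88/7 — point (-88/7, 29/35).

{(2, -5), (-88/7, 29/35)}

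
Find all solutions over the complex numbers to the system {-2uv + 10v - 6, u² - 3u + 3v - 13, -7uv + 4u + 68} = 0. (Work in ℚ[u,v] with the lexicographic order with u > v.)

Compute a lex Gröbner basis by Buchberger's algorithm.
f_1 = -2uv + 10v - 6, LT = uv.
f_2 = u² - 3u + 3v - 13, LT = u².
f_3 = -7uv + 4u + 68, LT = uv.

S(f_1,f_2): lcm = u²v. S = -2uv + 3u - 3v² + 13v.
  reduce S modulo (f_1, f_2, f_3):
  remainder 3u - 3v² + 3v + 6 ≠ 0; add h_4 = 3u - 3v² + 3v + 6 to the basis.

S(f_1,f_3): lcm = uv. S = 4/7u - 5v + 89/7.
  reduce S modulo (f_1, f_2, f_3, h_4):
  remainder 4/7v² - 39/7v + 81/7 ≠ 0; add h_5 = 4/7v² - 39/7v + 81/7 to the basis.

S(f_2,f_3): lcm = u²v. S = 4/7u² - 3uv + 68/7u + 3v² - 13v.
  reduce S modulo (f_1, f_2, f_3, h_4, h_5):
  remainder 2787/28v - 8361/28 ≠ 0; add h_6 = 2787/28v - 8361/28 to the basis.

The other S-polynomials (S(f_1,h_4), S(f_2,h_4), S(f_3,h_4), S(f_1,h_5), S(f_2,h_5), S(f_3,h_5), S(h_4,h_5), S(f_1,h_6), S(f_2,h_6), S(f_3,h_6), S(h_4,h_6), S(h_5,h_6)) all reduce to 0 modulo the current basis, so we have a Gröbner basis.
Inter-reduce: drop elements whose leading term is divisible by another's, tail-reduce, and make monic.
Reduced Gröbner basis: {u - 4, v - 3}.

A lex Gröbner basis eliminates variables successively. Here v - 3 depends only on v, with roots {3}; lifting each root through the earlier basis elements recovers the full solutions.
  v = 3: the earlier basis element becomes u - 4 = 0, giving u = 4 — point (4, 3).

{(4, 3)}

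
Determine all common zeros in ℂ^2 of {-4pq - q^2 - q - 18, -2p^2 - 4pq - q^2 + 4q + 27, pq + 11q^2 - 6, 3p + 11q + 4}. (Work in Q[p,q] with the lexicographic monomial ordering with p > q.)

Compute a lex Gröbner basis by Buchberger's algorithm.
f_1 = -4pq - q^2 - q - 18, LT = pq.
f_2 = -2p^2 - 4pq - q^2 + 4q + 27, LT = p^2.
f_3 = pq + 11q^2 - 6, LT = pq.
f_4 = 3p + 11q + 4, LT = p.

S(f_1,f_2): lcm = p^2q. S = -7/4pq^2 + 1/4pq + 9/2p - 1/2q^3 + 2q^2 + 27/2q.
  reduce S modulo (f_1, f_2, f_3, f_4):
  remainder -1/16q^3 + 19/8q^2 + 77/16q - 57/8 ≠ 0; add h_5 = -1/16q^3 + 19/8q^2 + 77/16q - 57/8 to the basis.

S(f_1,f_3): lcm = pq. S = -43/4q^2 + 1/4q + 21/2.
  reduce S modulo (f_1, f_2, f_3, f_4, h_5):
  remainder -43/4q^2 + 1/4q + 21/2 ≠ 0; add h_6 = -43/4q^2 + 1/4q + 21/2 to the basis.

S(f_1,f_4): lcm = pq. S = -41/12q^2 - 13/12q + 9/2.
  reduce S modulo (f_1, f_2, f_3, f_4, h_5, h_6):
  remainder -50/43q + 50/43 ≠ 0; add h_7 = -50/43q + 50/43 to the basis.

The other S-polynomials (S(f_2,f_3), S(f_2,f_4), S(f_3,f_4), S(f_1,h_5), S(f_2,h_5), S(f_3,h_5), S(f_4,h_5), S(f_1,h_6), S(f_2,h_6), S(f_3,h_6), S(f_4,h_6), S(h_5,h_6), S(f_1,h_7), S(f_2,h_7), S(f_3,h_7), S(f_4,h_7), S(h_5,h_7), S(h_6,h_7)) all reduce to 0 modulo the current basis, so we have a Gröbner basis.
Inter-reduce: drop elements whose leading term is divisible by another's, tail-reduce, and make monic.
Reduced Gröbner basis: {p + 5, q - 1}.

From the last basis element, q - 1 = 0, so q takes values in {1}. Each choice, substituted upward through the basis, yields the corresponding point(s) of the solution set.
  q = 1: the earlier basis element becomes p + 5 = 0, giving p = -5 — point (-5, 1).
This is the nonlinear analogue of row-reducing a linear system.

{(-5, 1)}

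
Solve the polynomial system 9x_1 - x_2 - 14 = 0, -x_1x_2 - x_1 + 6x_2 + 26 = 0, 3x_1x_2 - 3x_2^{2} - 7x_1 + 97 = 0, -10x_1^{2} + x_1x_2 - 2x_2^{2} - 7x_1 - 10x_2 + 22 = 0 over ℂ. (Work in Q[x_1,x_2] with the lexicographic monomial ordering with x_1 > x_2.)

Compute a lex Gröbner basis by Buchberger's algorithm.
f_1 = 9x_1 - x_2 - 14, LT = x_1.
f_2 = -x_1x_2 - x_1 + 6x_2 + 26, LT = x_1x_2.
f_3 = 3x_1x_2 - 7x_1 - 3x_2^{2} + 97, LT = x_1x_2.
f_4 = -10x_1^{2} + x_1x_2 - 7x_1 - 2x_2^{2} - 10x_2 + 22, LT = x_1^{2}.

S(f_1,f_2): lcm = x_1x_2. S = -x_1 - \tfrac{1}{9}x_2^{2} + \tfrac{40}{9}x_2 + 26.
  leading term x_1: subtract (-\tfrac{1}{9})·f_1 from -x_1 - \tfrac{1}{9}x_2^{2} + \tfrac{40}{9}x_2 + 26 → -\tfrac{1}{9}x_2^{2} + \tfrac{13}{3}x_2 + \tfrac{220}{9}
  leading term x_2^{2}: no divisor's leading term divides it; move -\tfrac{1}{9}x_2^{2} to the remainder.
  leading term x_2: no divisor's leading term divides it; move \tfrac{13}{3}x_2 to the remainder.
  leading term 1: no divisor's leading term divides it; move \tfrac{220}{9} to the remainder.
  remainder -\tfrac{1}{9}x_2^{2} + \tfrac{13}{3}x_2 + \tfrac{220}{9} ≠ 0; add h_5 = -\tfrac{1}{9}x_2^{2} + \tfrac{13}{3}x_2 + \tfrac{220}{9} to the basis.

S(f_1,f_3): lcm = x_1x_2. S = \tfrac{7}{3}x_1 + \tfrac{8}{9}x_2^{2} - \tfrac{14}{9}x_2 - \tfrac{97}{3}.
  leading term x_1: subtract (\tfrac{7}{27})·f_1 from \tfrac{7}{3}x_1 + \tfrac{8}{9}x_2^{2} - \tfrac{14}{9}x_2 - \tfrac{97}{3} → \tfrac{8}{9}x_2^{2} - \tfrac{35}{27}x_2 - \tfrac{775}{27}
  leading term x_2^{2}: subtract (-8)·h_5 from \tfrac{8}{9}x_2^{2} - \tfrac{35}{27}x_2 - \tfrac{775}{27} → \tfrac{901}{27}x_2 + \tfrac{4505}{27}
  leading term x_2: no divisor's leading term divides it; move \tfrac{901}{27}x_2 to the remainder.
  leading term 1: no divisor's leading term divides it; move \tfrac{4505}{27} to the remainder.
  remainder \tfrac{901}{27}x_2 + \tfrac{4505}{27} ≠ 0; add h_6 = \tfrac{901}{27}x_2 + \tfrac{4505}{27} to the basis.

The other S-polynomials (S(f_1,f_4), S(f_2,f_3), S(f_2,f_4), S(f_3,f_4), S(f_1,h_5), S(f_2,h_5), S(f_3,h_5), S(f_4,h_5), S(f_1,h_6), S(f_2,h_6), S(f_3,h_6), S(f_4,h_6), S(h_5,h_6)) all reduce to 0 modulo the current basis, so we have a Gröbner basis.
Inter-reduce: drop elements whose leading term is divisible by another's, tail-reduce, and make monic.
Reduced Gröbner basis: {x_1 - 1, x_2 + 5}.

A lex Gröbner basis eliminates variables successively. Here x_2 + 5 depends only on x_2, with roots {-5}; lifting each root through the earlier basis elements recovers the full solutions.
  x_2 = -5: the earlier basis element becomes x_1 - 1 = 0, giving x_1 = 1 — point (1, -5).
Check: every point annihilates each of the original generators.

{(1, -5)}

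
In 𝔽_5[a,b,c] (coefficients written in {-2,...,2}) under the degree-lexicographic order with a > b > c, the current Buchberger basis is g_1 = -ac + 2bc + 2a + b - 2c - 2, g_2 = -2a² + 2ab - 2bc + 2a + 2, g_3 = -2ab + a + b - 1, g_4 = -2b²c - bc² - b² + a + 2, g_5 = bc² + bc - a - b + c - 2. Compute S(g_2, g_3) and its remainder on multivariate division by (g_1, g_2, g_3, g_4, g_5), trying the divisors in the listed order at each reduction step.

S(g_2, g_3) = -ab² + b²c - 2a² + 2ab + 2a - b; remainder on division = -b² + a - 2c + 2.

lcm(LM(g_2), LM(g_3)) = a²b.
S = (lcm/LT(g_2))·g_2 − (lcm/LT(g_3))·g_3 = -ab² + b²c - 2a² + 2ab + 2a - b.
Reduce S modulo (g_1, g_2, g_3, g_4, g_5) in that order:
  leading term ab²: subtract (-2b)·g_3 from -ab² + b²c - 2a² + 2ab + 2a - b → b²c - 2a² - ab + 2b² + 2a + 2b
  leading term b²c: subtract (2)·g_4 from b²c - 2a² - ab + 2b² + 2a + 2b → 2bc² - 2a² - ab - b² + 2b + 1
  leading term bc²: subtract (2)·g_5 from 2bc² - 2a² - ab - b² + 2b + 1 → -2a² - ab - b² - 2bc + 2a - b - 2c
  leading term a²: subtract (1)·g_2 from -2a² - ab - b² - 2bc + 2a - b - 2c → 2ab - b² - b - 2c - 2
  leading term ab: subtract (-1)·g_3 from 2ab - b² - b - 2c - 2 → -b² + a - 2c + 2
  leading term b²: no divisor's leading term divides it; move -b² to the remainder.
  leading term a: no divisor's leading term divides it; move a to the remainder.
  leading term c: no divisor's leading term divides it; move -2c to the remainder.
  leading term 1: no divisor's leading term divides it; move 2 to the remainder.
The remainder -b² + a - 2c + 2 is nonzero, so it would be added as the next basis element.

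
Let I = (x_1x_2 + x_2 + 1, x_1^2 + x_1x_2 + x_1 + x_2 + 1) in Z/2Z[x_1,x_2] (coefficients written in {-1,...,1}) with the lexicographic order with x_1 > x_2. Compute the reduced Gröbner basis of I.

G = {x_1, x_2 + 1}

f_1 = x_1x_2 + x_2 + 1, LT = x_1x_2.
f_2 = x_1^2 + x_1x_2 + x_1 + x_2 + 1, LT = x_1^2.

S(f_1,f_2): lcm = x_1^2x_2. S = x_1x_2^2 + x_1 + x_2^2 + x_2.
  leading term x_1x_2^2: subtract (x_2)·f_1 from x_1x_2^2 + x_1 + x_2^2 + x_2 → x_1
  leading term x_1: no divisor's leading term divides it; move x_1 to the remainder.
  remainder x_1 ≠ 0; add g_3 = x_1 to the basis.

S(f_1,g_3): lcm = x_1x_2. S = x_2 + 1.
  leading term x_2: no divisor's leading term divides it; move x_2 to the remainder.
  leading term 1: no divisor's leading term divides it; move 1 to the remainder.
  remainder x_2 + 1 ≠ 0; add g_4 = x_2 + 1 to the basis.

The other S-polynomials (S(f_2,g_3), S(f_1,g_4), S(f_2,g_4), S(g_3,g_4)) all reduce to 0 modulo the current basis, so we have a Gröbner basis.
Inter-reduce: drop elements whose leading term is divisible by another's, tail-reduce, and make monic.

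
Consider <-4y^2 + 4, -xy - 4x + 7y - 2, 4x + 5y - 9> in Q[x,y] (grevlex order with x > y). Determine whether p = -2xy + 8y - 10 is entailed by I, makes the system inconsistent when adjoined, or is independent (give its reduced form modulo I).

Adjoining -2xy + 8y - 10 makes the ideal the whole ring: the system is inconsistent.

First compute the reduced Gröbner basis of I by Buchberger's algorithm.
f_1 = -4y^2 + 4, LT = y^2.
f_2 = -xy - 4x + 7y - 2, LT = xy.
f_3 = 4x + 5y - 9, LT = x.

S(f_1,f_2): lcm = xy^2. S = -4xy + 7y^2 - x - 2y.
  reduce S modulo (f_1, f_2, f_3):
  remainder -195/4y + 195/4 ≠ 0; add h_4 = -195/4y + 195/4 to the basis.

The other S-polynomials (S(f_1,f_3), S(f_2,f_3), S(f_1,h_4), S(f_2,h_4), S(f_3,h_4)) all reduce to 0 modulo the current basis, so we have a Gröbner basis.
Inter-reduce: drop elements whose leading term is divisible by another's, tail-reduce, and make monic.
Reduced Gröbner basis: {x - 1, y - 1}.
Label its elements g_1 = x - 1, g_2 = y - 1.

Reduce p = -2xy + 8y - 10 modulo G:
  leading term xy: subtract (-2y)·g_1 from -2xy + 8y - 10 → 6y - 10
  leading term y: subtract (6)·g_2 from 6y - 10 → -4
  leading term 1: no divisor's leading term divides it; move -4 to the remainder.
  normal form = -4.
The normal form is nonzero, so p ∉ I. Since p minus its normal form lies in I, I + (p) = I + (r) where r = -4; decide whether this ideal is the whole ring.
Here r = -4 is a nonzero constant, hence a unit: 1 ∈ I + (p), the Gröbner basis of I + (p) is {1}, and the enlarged system has no common solution — adjoining p is inconsistent.

Ideal membership is decidable via reduction modulo a Gröbner basis.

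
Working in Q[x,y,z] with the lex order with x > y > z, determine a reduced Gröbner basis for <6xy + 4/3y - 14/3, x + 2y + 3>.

G = {x + 2y + 3, y^2 + 25/18y + 7/18}

f_1 = 6xy + 4/3y - 14/3, LT = xy.
f_2 = x + 2y + 3, LT = x.

S(f_1,f_2): lcm = xy. S = -2y^2 - 25/9y - 7/9.
  reduce S modulo (f_1, f_2):
  remainder -2y^2 - 25/9y - 7/9 ≠ 0; add g_3 = -2y^2 - 25/9y - 7/9 to the basis.

The other S-polynomials (S(f_1,g_3), S(f_2,g_3)) all reduce to 0 modulo the current basis, so we have a Gröbner basis.
Inter-reduce: drop elements whose leading term is divisible by another's, tail-reduce, and make monic.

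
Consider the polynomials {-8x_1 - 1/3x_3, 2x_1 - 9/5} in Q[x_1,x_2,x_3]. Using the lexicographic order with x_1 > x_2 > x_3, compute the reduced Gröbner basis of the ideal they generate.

G = {x_1 - 9/10, x_3 + 108/5}

f_1 = -8x_1 - 1/3x_3, LT = x_1.
f_2 = 2x_1 - 9/5, LT = x_1.

S(f_1,f_2): lcm = x_1. S = 1/24x_3 + 9/10.
  leading term x_3: no divisor's leading term divides it; move 1/24x_3 to the remainder.
  leading term 1: no divisor's leading term divides it; move 9/10 to the remainder.
  remainder 1/24x_3 + 9/10 ≠ 0; add g_3 = 1/24x_3 + 9/10 to the basis.

The other S-polynomials (S(f_1,g_3), S(f_2,g_3)) all reduce to 0 modulo the current basis, so we have a Gröbner basis.
Inter-reduce: drop elements whose leading term is divisible by another's, tail-reduce, and make monic.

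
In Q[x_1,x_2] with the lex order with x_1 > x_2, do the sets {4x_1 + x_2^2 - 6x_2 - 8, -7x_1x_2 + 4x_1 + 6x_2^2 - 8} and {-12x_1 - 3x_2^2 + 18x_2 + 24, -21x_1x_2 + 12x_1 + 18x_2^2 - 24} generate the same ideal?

Since reduced Gröbner bases are canonical representatives of ideals under a given ordering, it suffices to compute and compare them.
Buchberger on the first generating set:
f_1 = 4x_1 + x_2^2 - 6x_2 - 8, LT = x_1.
f_2 = -7x_1x_2 + 4x_1 + 6x_2^2 - 8, LT = x_1x_2.

S(f_1,f_2): lcm = x_1x_2. S = 4/7x_1 + 1/4x_2^3 - 9/14x_2^2 - 2x_2 - 8/7.
  leading term x_1: subtract (1/7)·f_1 from 4/7x_1 + 1/4x_2^3 - 9/14x_2^2 - 2x_2 - 8/7 → 1/4x_2^3 - 11/14x_2^2 - 8/7x_2
  leading term x_2^3: no divisor's leading term divides it; move 1/4x_2^3 to the remainder.
  leading term x_2^2: no divisor's leading term divides it; move -11/14x_2^2 to the remainder.
  leading term x_2: no divisor's leading term divides it; move -8/7x_2 to the remainder.
  remainder 1/4x_2^3 - 11/14x_2^2 - 8/7x_2 ≠ 0; add g_3 = 1/4x_2^3 - 11/14x_2^2 - 8/7x_2 to the basis.

The other S-polynomials (S(f_1,g_3), S(f_2,g_3)) all reduce to 0 modulo the current basis, so we have a Gröbner basis.
Inter-reduce: drop elements whose leading term is divisible by another's, tail-reduce, and make monic.
Reduced Gröbner basis: {x_1 + 1/4x_2^2 - 3/2x_2 - 2, x_2^3 - 22/7x_2^2 - 32/7x_2}.

Buchberger on the second generating set:
h_1 = -12x_1 - 3x_2^2 + 18x_2 + 24, LT = x_1.
h_2 = -21x_1x_2 + 12x_1 + 18x_2^2 - 24, LT = x_1x_2.

S(h_1,h_2): lcm = x_1x_2. S = 4/7x_1 + 1/4x_2^3 - 9/14x_2^2 - 2x_2 - 8/7.
  leading term x_1: subtract (-1/21)·h_1 from 4/7x_1 + 1/4x_2^3 - 9/14x_2^2 - 2x_2 - 8/7 → 1/4x_2^3 - 11/14x_2^2 - 8/7x_2
  leading term x_2^3: no divisor's leading term divides it; move 1/4x_2^3 to the remainder.
  leading term x_2^2: no divisor's leading term divides it; move -11/14x_2^2 to the remainder.
  leading term x_2: no divisor's leading term divides it; move -8/7x_2 to the remainder.
  remainder 1/4x_2^3 - 11/14x_2^2 - 8/7x_2 ≠ 0; add k_3 = 1/4x_2^3 - 11/14x_2^2 - 8/7x_2 to the basis.

The other S-polynomials (S(h_1,k_3), S(h_2,k_3)) all reduce to 0 modulo the current basis, so we have a Gröbner basis.
Inter-reduce: drop elements whose leading term is divisible by another's, tail-reduce, and make monic.
Reduced Gröbner basis: {x_1 + 1/4x_2^2 - 3/2x_2 - 2, x_2^3 - 22/7x_2^2 - 32/7x_2}.

The two bases agree; hence the ideals are identical.
The choice of monomial ordering does not affect the verdict — as long as both bases are computed under the same ordering, their equality decides ideal equality.

Yes, the ideals are equal.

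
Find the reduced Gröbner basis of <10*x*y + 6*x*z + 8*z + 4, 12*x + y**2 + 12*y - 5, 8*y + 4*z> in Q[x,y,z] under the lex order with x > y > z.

G = {x + 1/48*z**2 - 1/2*z - 5/12, y + 1/2*z, z**3 - 24*z**2 - 404*z - 192}

Buchberger's algorithm terminates because the ascending chain of leading-term ideals stabilizes.

f_1 = 10*x*y + 6*x*z + 8*z + 4, LT = x*y.
f_2 = 12*x + y**2 + 12*y - 5, LT = x.
f_3 = 8*y + 4*z, LT = y.

S(f_1,f_2): lcm = x*y. S = 3/5*x*z - 1/12*y**3 - y**2 + 5/12*y + 4/5*z + 2/5.
  reduce S modulo (f_1, f_2, f_3):
  remainder -1/480*z**3 + 1/20*z**2 + 101/120*z + 2/5 ≠ 0; add g_4 = -1/480*z**3 + 1/20*z**2 + 101/120*z + 2/5 to the basis.

The other S-polynomials (S(f_1,f_3), S(f_2,f_3), S(f_1,g_4), S(f_2,g_4), S(f_3,g_4)) all reduce to 0 modulo the current basis, so we have a Gröbner basis.
Inter-reduce: drop elements whose leading term is divisible by another's, tail-reduce, and make monic.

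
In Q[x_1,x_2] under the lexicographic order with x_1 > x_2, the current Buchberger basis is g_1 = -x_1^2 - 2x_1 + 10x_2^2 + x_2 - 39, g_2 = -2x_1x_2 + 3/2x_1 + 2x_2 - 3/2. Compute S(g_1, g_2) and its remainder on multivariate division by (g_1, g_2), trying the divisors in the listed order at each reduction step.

S(g_1, g_2) = 3/4x_1^2 + 3x_1x_2 - 3/4x_1 - 10x_2^3 - x_2^2 + 39x_2; remainder on division = -10x_2^3 + 13/2x_2^2 + 171/4x_2 - 63/2.

lcm(LM(g_1), LM(g_2)) = x_1^2x_2.
S = (lcm/LT(g_1))·g_1 − (lcm/LT(g_2))·g_2 = 3/4x_1^2 + 3x_1x_2 - 3/4x_1 - 10x_2^3 - x_2^2 + 39x_2.
Reduce S modulo (g_1, g_2) in that order:
  leading term x_1^2: subtract (-3/4)·g_1 from 3/4x_1^2 + 3x_1x_2 - 3/4x_1 - 10x_2^3 - x_2^2 + 39x_2 → 3x_1x_2 - 9/4x_1 - 10x_2^3 + 13/2x_2^2 + 159/4x_2 - 117/4
  leading term x_1x_2: subtract (-3/2)·g_2 from 3x_1x_2 - 9/4x_1 - 10x_2^3 + 13/2x_2^2 + 159/4x_2 - 117/4 → -10x_2^3 + 13/2x_2^2 + 171/4x_2 - 63/2
  leading term x_2^3: no divisor's leading term divides it; move -10x_2^3 to the remainder.
  leading term x_2^2: no divisor's leading term divides it; move 13/2x_2^2 to the remainder.
  leading term x_2: no divisor's leading term divides it; move 171/4x_2 to the remainder.
  leading term 1: no divisor's leading term divides it; move -63/2 to the remainder.
The remainder -10x_2^3 + 13/2x_2^2 + 171/4x_2 - 63/2 is nonzero, so it would be added as the next basis element.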